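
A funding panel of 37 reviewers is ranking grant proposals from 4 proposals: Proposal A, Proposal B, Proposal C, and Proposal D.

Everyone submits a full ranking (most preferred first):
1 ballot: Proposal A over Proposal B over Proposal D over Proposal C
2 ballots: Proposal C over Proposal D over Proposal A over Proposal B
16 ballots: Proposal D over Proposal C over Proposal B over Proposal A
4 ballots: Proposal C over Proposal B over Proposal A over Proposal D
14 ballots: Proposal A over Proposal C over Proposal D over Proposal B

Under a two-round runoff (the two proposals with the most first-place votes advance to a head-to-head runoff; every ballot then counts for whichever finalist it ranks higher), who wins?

Round 1 first-place votes: Proposal A 15, Proposal B 0, Proposal C 6, Proposal D 16. Proposal D and Proposal A advance.
Runoff: Proposal D is ranked above Proposal A on 18 ballots, Proposal A above Proposal D on 19.

Proposal A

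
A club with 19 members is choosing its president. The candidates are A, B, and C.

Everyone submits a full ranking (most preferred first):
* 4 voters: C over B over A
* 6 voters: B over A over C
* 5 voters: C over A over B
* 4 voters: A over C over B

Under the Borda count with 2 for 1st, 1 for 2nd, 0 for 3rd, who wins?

C

A: 4×0 + 6×1 + 5×1 + 4×2 = 19
B: 4×1 + 6×2 + 5×0 + 4×0 = 16
C: 4×2 + 6×0 + 5×2 + 4×1 = 22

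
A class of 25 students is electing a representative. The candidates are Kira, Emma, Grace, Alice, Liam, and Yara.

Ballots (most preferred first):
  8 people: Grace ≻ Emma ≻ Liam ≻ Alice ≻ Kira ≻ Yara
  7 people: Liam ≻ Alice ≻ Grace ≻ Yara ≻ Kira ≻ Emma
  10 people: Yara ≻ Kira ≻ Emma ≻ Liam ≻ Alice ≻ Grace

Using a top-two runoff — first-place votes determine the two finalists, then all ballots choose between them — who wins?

Round 1 first-place votes: Kira 0, Emma 0, Grace 8, Alice 0, Liam 7, Yara 10. Yara and Grace advance.
Runoff: Yara is ranked above Grace on 10 ballots, Grace above Yara on 15.

Grace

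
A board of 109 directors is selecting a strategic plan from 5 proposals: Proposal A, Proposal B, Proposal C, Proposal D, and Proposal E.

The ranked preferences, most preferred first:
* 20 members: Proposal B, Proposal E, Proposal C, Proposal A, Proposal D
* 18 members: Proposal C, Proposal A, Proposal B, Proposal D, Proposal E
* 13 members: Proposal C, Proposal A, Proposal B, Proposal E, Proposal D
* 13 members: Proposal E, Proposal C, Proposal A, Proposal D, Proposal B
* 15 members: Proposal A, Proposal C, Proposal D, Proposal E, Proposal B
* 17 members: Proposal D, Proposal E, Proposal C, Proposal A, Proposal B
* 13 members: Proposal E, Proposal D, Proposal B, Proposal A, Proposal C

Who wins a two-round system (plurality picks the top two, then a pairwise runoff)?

Round 1 first-place votes: Proposal A 15, Proposal B 20, Proposal C 31, Proposal D 17, Proposal E 26. Proposal C and Proposal E advance.
Runoff: Proposal C is ranked above Proposal E on 46 ballots, Proposal E above Proposal C on 63.

Proposal E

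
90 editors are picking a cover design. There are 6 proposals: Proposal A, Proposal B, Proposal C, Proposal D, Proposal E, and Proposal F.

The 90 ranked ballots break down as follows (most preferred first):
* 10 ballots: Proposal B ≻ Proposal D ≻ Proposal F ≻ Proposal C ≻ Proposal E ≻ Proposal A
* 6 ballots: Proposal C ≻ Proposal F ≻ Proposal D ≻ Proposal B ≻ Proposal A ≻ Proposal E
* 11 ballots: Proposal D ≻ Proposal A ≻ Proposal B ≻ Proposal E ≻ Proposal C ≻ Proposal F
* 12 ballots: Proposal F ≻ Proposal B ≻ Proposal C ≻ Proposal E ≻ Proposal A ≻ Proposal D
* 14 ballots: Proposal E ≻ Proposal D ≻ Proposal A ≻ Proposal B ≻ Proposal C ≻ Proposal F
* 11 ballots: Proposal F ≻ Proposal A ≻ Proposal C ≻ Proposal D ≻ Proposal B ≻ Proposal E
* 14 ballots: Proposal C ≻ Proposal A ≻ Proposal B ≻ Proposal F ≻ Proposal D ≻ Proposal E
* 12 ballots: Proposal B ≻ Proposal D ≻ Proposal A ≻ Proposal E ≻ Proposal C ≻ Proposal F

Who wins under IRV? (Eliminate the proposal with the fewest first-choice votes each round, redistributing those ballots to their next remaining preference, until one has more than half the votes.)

Proposal B

Round 1: Proposal A 0, Proposal B 22, Proposal C 20, Proposal D 11, Proposal E 14, Proposal F 23. Proposal A eliminated.
Round 2: Proposal B 22, Proposal C 20, Proposal D 11, Proposal E 14, Proposal F 23. Proposal D eliminated.
Round 3: Proposal B 33, Proposal C 20, Proposal E 14, Proposal F 23. Proposal E eliminated.
Round 4: Proposal B 47, Proposal C 20, Proposal F 23. Proposal B has a majority (≥46).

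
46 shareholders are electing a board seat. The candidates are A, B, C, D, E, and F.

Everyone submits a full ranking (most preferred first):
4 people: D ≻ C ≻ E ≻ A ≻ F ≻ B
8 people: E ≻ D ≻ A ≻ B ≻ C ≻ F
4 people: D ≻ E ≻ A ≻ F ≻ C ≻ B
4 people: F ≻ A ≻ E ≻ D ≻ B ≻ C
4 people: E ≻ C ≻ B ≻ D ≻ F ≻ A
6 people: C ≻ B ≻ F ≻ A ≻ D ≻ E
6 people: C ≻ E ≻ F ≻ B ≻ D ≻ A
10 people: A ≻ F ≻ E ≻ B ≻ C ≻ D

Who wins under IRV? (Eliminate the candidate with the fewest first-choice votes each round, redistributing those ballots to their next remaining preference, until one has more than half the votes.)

E

Round 1: A 10, B 0, C 12, D 8, E 12, F 4. B eliminated.
Round 2: A 10, C 12, D 8, E 12, F 4. F eliminated.
Round 3: A 14, C 12, D 8, E 12. D eliminated.
Round 4: A 14, C 16, E 16. A eliminated.
Round 5: C 16, E 30. E has a majority (≥24).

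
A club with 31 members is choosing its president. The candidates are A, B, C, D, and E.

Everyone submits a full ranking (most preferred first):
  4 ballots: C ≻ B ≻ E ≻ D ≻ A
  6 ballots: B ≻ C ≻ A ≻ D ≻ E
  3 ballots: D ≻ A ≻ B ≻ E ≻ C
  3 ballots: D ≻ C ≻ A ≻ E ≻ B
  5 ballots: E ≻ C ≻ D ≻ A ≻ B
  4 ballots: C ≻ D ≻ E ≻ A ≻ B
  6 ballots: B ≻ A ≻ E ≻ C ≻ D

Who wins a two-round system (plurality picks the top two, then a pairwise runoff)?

C

Round 1 first-place votes: A 0, B 12, C 8, D 6, E 5. B and C advance.
Runoff: B is ranked above C on 15 ballots, C above B on 16.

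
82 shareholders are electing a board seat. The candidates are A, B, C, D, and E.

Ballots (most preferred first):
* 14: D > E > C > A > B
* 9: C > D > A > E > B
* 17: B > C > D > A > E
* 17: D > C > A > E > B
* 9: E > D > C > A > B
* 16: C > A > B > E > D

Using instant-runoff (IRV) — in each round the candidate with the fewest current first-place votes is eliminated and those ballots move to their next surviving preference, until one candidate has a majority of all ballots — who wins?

C

Round 1: A 0, B 17, C 25, D 31, E 9. A eliminated.
Round 2: B 17, C 25, D 31, E 9. E eliminated.
Round 3: B 17, C 25, D 40. B eliminated.
Round 4: C 42, D 40. C has a majority (≥42).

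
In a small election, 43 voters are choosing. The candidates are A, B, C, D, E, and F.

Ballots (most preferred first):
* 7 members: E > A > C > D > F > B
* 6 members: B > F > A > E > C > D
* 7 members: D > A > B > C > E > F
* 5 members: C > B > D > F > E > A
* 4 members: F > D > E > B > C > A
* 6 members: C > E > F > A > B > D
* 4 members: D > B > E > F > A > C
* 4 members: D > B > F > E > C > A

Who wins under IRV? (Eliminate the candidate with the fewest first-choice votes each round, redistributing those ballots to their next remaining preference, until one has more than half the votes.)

D

Round 1: A 0, B 6, C 11, D 15, E 7, F 4. A eliminated.
Round 2: B 6, C 11, D 15, E 7, F 4. F eliminated.
Round 3: B 6, C 11, D 19, E 7. B eliminated.
Round 4: C 11, D 19, E 13. C eliminated.
Round 5: D 24, E 19. D has a majority (≥22).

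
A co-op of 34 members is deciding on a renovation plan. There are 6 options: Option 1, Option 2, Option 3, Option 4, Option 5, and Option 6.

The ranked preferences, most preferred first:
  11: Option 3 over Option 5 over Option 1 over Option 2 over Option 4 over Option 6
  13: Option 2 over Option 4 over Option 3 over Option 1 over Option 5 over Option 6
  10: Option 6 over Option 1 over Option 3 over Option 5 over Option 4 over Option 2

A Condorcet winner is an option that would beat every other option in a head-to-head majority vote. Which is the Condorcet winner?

Option 3

Option 3 vs Option 1: 24–10
Option 3 vs Option 2: 21–13
Option 3 vs Option 4: 21–13
Option 3 vs Option 5: 34–0
Option 3 vs Option 6: 24–10
Option 3 beats every other option.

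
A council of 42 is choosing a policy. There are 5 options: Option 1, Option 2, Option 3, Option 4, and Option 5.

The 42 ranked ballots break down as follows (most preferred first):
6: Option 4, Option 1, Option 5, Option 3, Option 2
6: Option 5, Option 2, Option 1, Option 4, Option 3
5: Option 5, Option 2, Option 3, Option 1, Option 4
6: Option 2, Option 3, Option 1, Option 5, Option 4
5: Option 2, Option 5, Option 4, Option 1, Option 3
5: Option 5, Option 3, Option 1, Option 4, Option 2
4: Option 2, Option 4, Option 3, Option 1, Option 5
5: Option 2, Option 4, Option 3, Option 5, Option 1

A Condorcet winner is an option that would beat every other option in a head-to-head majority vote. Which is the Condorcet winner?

Option 5 vs Option 1: 26–16
Option 5 vs Option 2: 22–20
Option 5 vs Option 3: 27–15
Option 5 vs Option 4: 27–15
Option 5 beats every other option.

Option 5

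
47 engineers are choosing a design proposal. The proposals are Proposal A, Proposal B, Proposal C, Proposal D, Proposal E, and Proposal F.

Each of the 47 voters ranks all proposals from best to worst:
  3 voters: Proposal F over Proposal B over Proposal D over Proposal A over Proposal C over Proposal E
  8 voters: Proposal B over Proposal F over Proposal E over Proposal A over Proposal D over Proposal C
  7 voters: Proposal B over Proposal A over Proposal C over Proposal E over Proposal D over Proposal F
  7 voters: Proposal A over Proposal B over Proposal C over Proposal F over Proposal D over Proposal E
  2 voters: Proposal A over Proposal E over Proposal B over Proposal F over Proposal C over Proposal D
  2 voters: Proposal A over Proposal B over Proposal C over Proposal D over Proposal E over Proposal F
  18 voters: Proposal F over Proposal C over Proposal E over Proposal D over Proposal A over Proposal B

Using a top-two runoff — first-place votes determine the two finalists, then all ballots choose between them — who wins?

Proposal B

Round 1 first-place votes: Proposal A 11, Proposal B 15, Proposal C 0, Proposal D 0, Proposal E 0, Proposal F 21. Proposal F and Proposal B advance.
Runoff: Proposal F is ranked above Proposal B on 21 ballots, Proposal B above Proposal F on 26.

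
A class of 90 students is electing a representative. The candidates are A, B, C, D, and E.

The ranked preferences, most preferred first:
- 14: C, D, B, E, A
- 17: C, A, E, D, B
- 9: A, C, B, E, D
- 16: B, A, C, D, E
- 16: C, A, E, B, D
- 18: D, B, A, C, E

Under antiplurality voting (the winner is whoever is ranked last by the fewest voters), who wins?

Last-place votes: A 14, B 17, C 0, D 25, E 34.

C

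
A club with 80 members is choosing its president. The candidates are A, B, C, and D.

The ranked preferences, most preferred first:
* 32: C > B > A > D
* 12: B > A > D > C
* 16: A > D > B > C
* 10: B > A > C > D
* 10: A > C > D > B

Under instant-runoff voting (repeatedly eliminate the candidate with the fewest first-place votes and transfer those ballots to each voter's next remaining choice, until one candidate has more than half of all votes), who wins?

A

Round 1: A 26, B 22, C 32, D 0. D eliminated.
Round 2: A 26, B 22, C 32. B eliminated.
Round 3: A 48, C 32. A has a majority (≥41).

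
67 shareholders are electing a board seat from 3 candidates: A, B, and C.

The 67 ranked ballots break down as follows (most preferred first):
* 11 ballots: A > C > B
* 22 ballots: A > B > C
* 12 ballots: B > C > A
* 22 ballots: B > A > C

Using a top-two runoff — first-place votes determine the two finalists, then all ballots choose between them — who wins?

B

Round 1 first-place votes: A 33, B 34, C 0. B and A advance.
Runoff: B is ranked above A on 34 ballots, A above B on 33.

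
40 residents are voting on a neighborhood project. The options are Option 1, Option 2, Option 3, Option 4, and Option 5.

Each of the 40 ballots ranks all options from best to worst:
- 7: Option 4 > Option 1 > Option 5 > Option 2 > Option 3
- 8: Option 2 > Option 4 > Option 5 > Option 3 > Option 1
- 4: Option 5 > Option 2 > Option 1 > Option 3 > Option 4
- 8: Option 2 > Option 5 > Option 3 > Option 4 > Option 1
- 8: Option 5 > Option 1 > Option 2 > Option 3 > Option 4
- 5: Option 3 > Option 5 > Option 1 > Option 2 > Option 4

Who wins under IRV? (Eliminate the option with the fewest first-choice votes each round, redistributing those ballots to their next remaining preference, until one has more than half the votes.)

Option 5

Round 1: Option 1 0, Option 2 16, Option 3 5, Option 4 7, Option 5 12. Option 1 eliminated.
Round 2: Option 2 16, Option 3 5, Option 4 7, Option 5 12. Option 3 eliminated.
Round 3: Option 2 16, Option 4 7, Option 5 17. Option 4 eliminated.
Round 4: Option 2 16, Option 5 24. Option 5 has a majority (≥21).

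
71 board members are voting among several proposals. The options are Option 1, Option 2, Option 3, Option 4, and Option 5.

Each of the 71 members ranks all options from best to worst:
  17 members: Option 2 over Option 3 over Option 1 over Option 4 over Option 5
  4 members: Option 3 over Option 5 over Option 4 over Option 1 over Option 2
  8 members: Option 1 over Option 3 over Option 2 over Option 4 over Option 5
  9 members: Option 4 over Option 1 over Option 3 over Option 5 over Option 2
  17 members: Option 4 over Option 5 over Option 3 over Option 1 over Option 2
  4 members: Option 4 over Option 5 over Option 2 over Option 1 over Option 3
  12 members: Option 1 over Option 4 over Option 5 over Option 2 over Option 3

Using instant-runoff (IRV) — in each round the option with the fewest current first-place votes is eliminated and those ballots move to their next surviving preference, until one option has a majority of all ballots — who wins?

Option 1

Round 1: Option 1 20, Option 2 17, Option 3 4, Option 4 30, Option 5 0. Option 5 eliminated.
Round 2: Option 1 20, Option 2 17, Option 3 4, Option 4 30. Option 3 eliminated.
Round 3: Option 1 20, Option 2 17, Option 4 34. Option 2 eliminated.
Round 4: Option 1 37, Option 4 34. Option 1 has a majority (≥36).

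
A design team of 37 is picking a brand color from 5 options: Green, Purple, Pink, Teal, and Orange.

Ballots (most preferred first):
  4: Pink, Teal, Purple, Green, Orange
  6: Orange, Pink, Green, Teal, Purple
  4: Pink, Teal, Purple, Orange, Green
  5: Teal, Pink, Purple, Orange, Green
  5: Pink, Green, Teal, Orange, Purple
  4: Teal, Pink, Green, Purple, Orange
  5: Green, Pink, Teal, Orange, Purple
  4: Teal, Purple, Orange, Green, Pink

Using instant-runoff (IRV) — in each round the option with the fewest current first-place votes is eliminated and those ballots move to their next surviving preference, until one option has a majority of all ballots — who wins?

Pink

Round 1: Green 5, Purple 0, Pink 13, Teal 13, Orange 6. Purple eliminated.
Round 2: Green 5, Pink 13, Teal 13, Orange 6. Green eliminated.
Round 3: Pink 18, Teal 13, Orange 6. Orange eliminated.
Round 4: Pink 24, Teal 13. Pink has a majority (≥19).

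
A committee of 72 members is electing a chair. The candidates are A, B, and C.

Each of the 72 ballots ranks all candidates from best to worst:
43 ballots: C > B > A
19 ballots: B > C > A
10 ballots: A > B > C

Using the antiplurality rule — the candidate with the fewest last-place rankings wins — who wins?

B

Last-place votes: A 62, B 0, C 10.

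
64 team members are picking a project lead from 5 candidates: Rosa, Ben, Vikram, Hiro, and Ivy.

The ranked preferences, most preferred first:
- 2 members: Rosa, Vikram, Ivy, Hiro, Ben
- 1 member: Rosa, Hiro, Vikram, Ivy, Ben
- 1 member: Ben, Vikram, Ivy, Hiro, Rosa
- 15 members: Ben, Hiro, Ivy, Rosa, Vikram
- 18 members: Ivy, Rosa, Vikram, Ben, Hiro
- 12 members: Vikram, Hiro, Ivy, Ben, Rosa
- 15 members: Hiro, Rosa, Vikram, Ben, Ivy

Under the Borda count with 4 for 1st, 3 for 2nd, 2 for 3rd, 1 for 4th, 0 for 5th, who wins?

Rosa: 2×4 + 1×4 + 1×0 + 15×1 + 18×3 + 12×0 + 15×3 = 126
Ben: 2×0 + 1×0 + 1×4 + 15×4 + 18×1 + 12×1 + 15×1 = 109
Vikram: 2×3 + 1×2 + 1×3 + 15×0 + 18×2 + 12×4 + 15×2 = 125
Hiro: 2×1 + 1×3 + 1×1 + 15×3 + 18×0 + 12×3 + 15×4 = 147
Ivy: 2×2 + 1×1 + 1×2 + 15×2 + 18×4 + 12×2 + 15×0 = 133

Hiro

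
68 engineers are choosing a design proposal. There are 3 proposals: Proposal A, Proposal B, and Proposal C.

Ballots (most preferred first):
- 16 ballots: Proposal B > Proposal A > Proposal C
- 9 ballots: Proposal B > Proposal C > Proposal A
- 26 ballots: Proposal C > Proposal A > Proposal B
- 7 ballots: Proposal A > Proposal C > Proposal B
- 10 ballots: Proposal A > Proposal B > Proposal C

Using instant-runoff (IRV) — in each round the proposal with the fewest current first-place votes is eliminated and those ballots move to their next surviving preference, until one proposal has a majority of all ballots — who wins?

Proposal B

Round 1: Proposal A 17, Proposal B 25, Proposal C 26. Proposal A eliminated.
Round 2: Proposal B 35, Proposal C 33. Proposal B has a majority (≥35).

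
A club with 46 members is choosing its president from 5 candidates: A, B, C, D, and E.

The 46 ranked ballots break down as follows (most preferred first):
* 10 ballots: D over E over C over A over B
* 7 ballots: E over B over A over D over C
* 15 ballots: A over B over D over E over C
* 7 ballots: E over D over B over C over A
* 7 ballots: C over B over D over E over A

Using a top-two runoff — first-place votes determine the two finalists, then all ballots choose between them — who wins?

Round 1 first-place votes: A 15, B 0, C 7, D 10, E 14. A and E advance.
Runoff: A is ranked above E on 15 ballots, E above A on 31.

E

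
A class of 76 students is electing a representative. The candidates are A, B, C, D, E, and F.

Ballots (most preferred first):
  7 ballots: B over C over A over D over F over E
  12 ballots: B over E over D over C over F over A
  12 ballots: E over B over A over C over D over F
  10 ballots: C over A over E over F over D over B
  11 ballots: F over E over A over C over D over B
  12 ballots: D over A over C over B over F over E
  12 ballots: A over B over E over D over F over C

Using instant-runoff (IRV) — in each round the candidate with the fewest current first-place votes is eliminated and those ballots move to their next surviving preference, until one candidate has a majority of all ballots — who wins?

Round 1: A 12, B 19, C 10, D 12, E 12, F 11. C eliminated.
Round 2: A 22, B 19, D 12, E 12, F 11. F eliminated.
Round 3: A 22, B 19, D 12, E 23. D eliminated.
Round 4: A 34, B 19, E 23. B eliminated.
Round 5: A 41, E 35. A has a majority (≥39).

A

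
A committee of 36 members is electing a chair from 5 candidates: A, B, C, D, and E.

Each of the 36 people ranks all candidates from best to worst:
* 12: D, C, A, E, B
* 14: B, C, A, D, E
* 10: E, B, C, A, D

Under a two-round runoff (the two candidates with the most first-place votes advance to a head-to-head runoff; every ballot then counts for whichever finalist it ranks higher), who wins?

B

Round 1 first-place votes: A 0, B 14, C 0, D 12, E 10. B and D advance.
Runoff: B is ranked above D on 24 ballots, D above B on 12.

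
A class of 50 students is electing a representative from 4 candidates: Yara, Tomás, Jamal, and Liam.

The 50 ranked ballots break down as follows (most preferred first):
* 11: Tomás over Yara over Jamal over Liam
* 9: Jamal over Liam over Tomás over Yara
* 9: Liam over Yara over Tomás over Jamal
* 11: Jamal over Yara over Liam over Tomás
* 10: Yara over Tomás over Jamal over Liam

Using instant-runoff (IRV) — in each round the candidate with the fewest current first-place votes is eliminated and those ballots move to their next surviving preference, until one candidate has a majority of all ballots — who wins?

Yara

Round 1: Yara 10, Tomás 11, Jamal 20, Liam 9. Liam eliminated.
Round 2: Yara 19, Tomás 11, Jamal 20. Tomás eliminated.
Round 3: Yara 30, Jamal 20. Yara has a majority (≥26).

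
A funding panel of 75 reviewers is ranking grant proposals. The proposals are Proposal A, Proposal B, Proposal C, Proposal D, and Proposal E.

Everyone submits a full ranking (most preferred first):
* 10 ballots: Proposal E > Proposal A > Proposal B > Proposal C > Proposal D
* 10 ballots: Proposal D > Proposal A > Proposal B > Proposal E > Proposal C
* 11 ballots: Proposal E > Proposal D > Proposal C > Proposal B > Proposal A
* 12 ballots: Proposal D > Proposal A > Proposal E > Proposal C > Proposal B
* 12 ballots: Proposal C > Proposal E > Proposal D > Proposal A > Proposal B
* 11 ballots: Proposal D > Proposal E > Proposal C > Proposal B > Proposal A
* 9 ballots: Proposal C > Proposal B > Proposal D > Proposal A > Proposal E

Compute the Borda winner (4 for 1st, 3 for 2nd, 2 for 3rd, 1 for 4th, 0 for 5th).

Proposal A: 10×3 + 10×3 + 11×0 + 12×3 + 12×1 + 11×0 + 9×1 = 117
Proposal B: 10×2 + 10×2 + 11×1 + 12×0 + 12×0 + 11×1 + 9×3 = 89
Proposal C: 10×1 + 10×0 + 11×2 + 12×1 + 12×4 + 11×2 + 9×4 = 150
Proposal D: 10×0 + 10×4 + 11×3 + 12×4 + 12×2 + 11×4 + 9×2 = 207
Proposal E: 10×4 + 10×1 + 11×4 + 12×2 + 12×3 + 11×3 + 9×0 = 187

Proposal D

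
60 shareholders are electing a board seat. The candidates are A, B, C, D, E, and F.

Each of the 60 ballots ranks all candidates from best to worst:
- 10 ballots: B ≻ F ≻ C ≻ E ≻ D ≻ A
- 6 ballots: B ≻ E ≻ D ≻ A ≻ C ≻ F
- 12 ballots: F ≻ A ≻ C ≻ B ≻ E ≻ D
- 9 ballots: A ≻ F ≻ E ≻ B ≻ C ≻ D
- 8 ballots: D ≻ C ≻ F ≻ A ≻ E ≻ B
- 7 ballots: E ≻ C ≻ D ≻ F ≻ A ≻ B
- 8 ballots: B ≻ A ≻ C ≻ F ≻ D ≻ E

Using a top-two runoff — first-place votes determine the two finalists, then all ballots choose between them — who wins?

F

Round 1 first-place votes: A 9, B 24, C 0, D 8, E 7, F 12. B and F advance.
Runoff: B is ranked above F on 24 ballots, F above B on 36.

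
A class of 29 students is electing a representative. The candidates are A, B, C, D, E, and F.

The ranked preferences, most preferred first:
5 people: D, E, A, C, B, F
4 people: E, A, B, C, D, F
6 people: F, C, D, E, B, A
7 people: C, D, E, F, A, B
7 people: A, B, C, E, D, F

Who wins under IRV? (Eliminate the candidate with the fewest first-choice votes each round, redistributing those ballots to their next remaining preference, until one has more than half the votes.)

Round 1: A 7, B 0, C 7, D 5, E 4, F 6. B eliminated.
Round 2: A 7, C 7, D 5, E 4, F 6. E eliminated.
Round 3: A 11, C 7, D 5, F 6. D eliminated.
Round 4: A 16, C 7, F 6. A has a majority (≥15).

A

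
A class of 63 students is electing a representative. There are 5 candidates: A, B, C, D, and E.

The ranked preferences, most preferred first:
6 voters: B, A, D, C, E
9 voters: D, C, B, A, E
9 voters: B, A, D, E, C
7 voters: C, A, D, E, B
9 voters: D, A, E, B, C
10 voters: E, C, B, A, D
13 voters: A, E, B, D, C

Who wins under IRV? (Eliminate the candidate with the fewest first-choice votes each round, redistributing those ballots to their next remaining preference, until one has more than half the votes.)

Round 1: A 13, B 15, C 7, D 18, E 10. C eliminated.
Round 2: A 20, B 15, D 18, E 10. E eliminated.
Round 3: A 20, B 25, D 18. D eliminated.
Round 4: A 29, B 34. B has a majority (≥32).

B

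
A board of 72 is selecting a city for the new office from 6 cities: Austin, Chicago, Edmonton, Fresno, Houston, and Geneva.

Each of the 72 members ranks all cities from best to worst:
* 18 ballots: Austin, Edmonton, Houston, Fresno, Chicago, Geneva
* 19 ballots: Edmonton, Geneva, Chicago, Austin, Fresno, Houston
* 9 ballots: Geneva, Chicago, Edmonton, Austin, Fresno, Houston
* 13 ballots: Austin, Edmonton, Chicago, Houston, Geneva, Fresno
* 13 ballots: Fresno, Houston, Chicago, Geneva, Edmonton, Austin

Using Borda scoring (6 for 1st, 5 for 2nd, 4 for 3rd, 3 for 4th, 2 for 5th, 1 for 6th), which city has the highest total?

Austin: 18×6 + 19×3 + 9×3 + 13×6 + 13×1 = 283
Chicago: 18×2 + 19×4 + 9×5 + 13×4 + 13×4 = 261
Edmonton: 18×5 + 19×6 + 9×4 + 13×5 + 13×2 = 331
Fresno: 18×3 + 19×2 + 9×2 + 13×1 + 13×6 = 201
Houston: 18×4 + 19×1 + 9×1 + 13×3 + 13×5 = 204
Geneva: 18×1 + 19×5 + 9×6 + 13×2 + 13×3 = 232

Edmonton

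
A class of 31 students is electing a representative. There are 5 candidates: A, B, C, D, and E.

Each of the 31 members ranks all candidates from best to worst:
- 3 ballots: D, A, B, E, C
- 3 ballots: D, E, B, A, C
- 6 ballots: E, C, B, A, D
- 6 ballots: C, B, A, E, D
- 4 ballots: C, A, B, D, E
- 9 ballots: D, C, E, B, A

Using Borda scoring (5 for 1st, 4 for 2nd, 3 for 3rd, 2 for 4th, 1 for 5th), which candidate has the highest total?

A: 3×4 + 3×2 + 6×2 + 6×3 + 4×4 + 9×1 = 73
B: 3×3 + 3×3 + 6×3 + 6×4 + 4×3 + 9×2 = 90
C: 3×1 + 3×1 + 6×4 + 6×5 + 4×5 + 9×4 = 116
D: 3×5 + 3×5 + 6×1 + 6×1 + 4×2 + 9×5 = 95
E: 3×2 + 3×4 + 6×5 + 6×2 + 4×1 + 9×3 = 91

C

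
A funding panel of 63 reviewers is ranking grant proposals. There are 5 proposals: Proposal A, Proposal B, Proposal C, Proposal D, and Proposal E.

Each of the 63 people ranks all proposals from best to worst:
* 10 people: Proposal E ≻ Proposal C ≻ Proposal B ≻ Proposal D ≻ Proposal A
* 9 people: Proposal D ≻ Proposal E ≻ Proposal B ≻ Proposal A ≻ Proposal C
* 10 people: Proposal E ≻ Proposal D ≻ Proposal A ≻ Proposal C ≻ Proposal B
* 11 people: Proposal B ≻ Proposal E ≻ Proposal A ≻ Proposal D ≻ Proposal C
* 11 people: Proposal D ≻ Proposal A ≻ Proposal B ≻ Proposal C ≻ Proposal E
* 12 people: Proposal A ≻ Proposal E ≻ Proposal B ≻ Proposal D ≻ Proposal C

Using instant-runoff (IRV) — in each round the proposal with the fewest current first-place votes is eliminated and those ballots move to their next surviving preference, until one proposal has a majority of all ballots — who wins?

Proposal E

Round 1: Proposal A 12, Proposal B 11, Proposal C 0, Proposal D 20, Proposal E 20. Proposal C eliminated.
Round 2: Proposal A 12, Proposal B 11, Proposal D 20, Proposal E 20. Proposal B eliminated.
Round 3: Proposal A 12, Proposal D 20, Proposal E 31. Proposal A eliminated.
Round 4: Proposal D 20, Proposal E 43. Proposal E has a majority (≥32).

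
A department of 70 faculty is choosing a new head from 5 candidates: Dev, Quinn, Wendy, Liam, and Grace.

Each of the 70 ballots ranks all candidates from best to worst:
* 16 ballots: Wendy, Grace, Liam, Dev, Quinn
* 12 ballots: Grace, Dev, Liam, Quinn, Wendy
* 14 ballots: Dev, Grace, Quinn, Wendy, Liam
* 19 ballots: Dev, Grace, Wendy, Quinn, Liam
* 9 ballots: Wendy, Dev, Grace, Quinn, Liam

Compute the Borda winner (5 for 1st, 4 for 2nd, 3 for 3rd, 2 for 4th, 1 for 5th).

Dev: 16×2 + 12×4 + 14×5 + 19×5 + 9×4 = 281
Quinn: 16×1 + 12×2 + 14×3 + 19×2 + 9×2 = 138
Wendy: 16×5 + 12×1 + 14×2 + 19×3 + 9×5 = 222
Liam: 16×3 + 12×3 + 14×1 + 19×1 + 9×1 = 126
Grace: 16×4 + 12×5 + 14×4 + 19×4 + 9×3 = 283

Grace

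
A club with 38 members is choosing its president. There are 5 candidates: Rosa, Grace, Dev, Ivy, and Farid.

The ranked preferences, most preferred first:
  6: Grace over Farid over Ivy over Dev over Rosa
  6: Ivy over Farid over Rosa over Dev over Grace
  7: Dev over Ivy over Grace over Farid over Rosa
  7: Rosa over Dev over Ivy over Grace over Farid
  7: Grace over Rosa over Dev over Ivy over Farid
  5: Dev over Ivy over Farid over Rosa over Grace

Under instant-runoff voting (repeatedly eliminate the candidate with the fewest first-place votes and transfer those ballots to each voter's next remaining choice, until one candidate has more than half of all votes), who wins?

Round 1: Rosa 7, Grace 13, Dev 12, Ivy 6, Farid 0. Farid eliminated.
Round 2: Rosa 7, Grace 13, Dev 12, Ivy 6. Ivy eliminated.
Round 3: Rosa 13, Grace 13, Dev 12. Dev eliminated.
Round 4: Rosa 18, Grace 20. Grace has a majority (≥20).

Grace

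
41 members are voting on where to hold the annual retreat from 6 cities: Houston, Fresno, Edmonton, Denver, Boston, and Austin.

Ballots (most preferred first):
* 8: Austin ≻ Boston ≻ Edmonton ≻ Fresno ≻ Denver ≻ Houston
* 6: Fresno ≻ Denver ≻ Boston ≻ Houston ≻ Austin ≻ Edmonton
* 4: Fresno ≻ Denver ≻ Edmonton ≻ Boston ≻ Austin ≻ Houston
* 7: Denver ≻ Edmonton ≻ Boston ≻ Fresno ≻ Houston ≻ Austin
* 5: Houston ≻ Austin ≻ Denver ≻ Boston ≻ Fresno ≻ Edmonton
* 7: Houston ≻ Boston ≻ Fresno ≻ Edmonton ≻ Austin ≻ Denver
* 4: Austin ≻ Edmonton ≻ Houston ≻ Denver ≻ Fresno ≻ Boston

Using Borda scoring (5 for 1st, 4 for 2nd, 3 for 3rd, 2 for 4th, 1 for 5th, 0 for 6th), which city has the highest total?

Houston: 8×0 + 6×2 + 4×0 + 7×1 + 5×5 + 7×5 + 4×3 = 91
Fresno: 8×2 + 6×5 + 4×5 + 7×2 + 5×1 + 7×3 + 4×1 = 110
Edmonton: 8×3 + 6×0 + 4×3 + 7×4 + 5×0 + 7×2 + 4×4 = 94
Denver: 8×1 + 6×4 + 4×4 + 7×5 + 5×3 + 7×0 + 4×2 = 106
Boston: 8×4 + 6×3 + 4×2 + 7×3 + 5×2 + 7×4 + 4×0 = 117
Austin: 8×5 + 6×1 + 4×1 + 7×0 + 5×4 + 7×1 + 4×5 = 97

Boston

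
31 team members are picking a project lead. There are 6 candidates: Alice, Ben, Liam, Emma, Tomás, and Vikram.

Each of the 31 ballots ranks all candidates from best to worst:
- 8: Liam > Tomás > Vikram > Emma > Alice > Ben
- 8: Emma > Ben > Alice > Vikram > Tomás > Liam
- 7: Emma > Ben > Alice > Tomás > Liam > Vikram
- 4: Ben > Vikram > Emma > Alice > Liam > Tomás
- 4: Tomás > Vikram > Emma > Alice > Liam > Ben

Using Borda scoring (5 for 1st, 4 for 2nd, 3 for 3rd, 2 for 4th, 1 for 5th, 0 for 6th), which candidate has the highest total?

Alice: 8×1 + 8×3 + 7×3 + 4×2 + 4×2 = 69
Ben: 8×0 + 8×4 + 7×4 + 4×5 + 4×0 = 80
Liam: 8×5 + 8×0 + 7×1 + 4×1 + 4×1 = 55
Emma: 8×2 + 8×5 + 7×5 + 4×3 + 4×3 = 115
Tomás: 8×4 + 8×1 + 7×2 + 4×0 + 4×5 = 74
Vikram: 8×3 + 8×2 + 7×0 + 4×4 + 4×4 = 72

Emma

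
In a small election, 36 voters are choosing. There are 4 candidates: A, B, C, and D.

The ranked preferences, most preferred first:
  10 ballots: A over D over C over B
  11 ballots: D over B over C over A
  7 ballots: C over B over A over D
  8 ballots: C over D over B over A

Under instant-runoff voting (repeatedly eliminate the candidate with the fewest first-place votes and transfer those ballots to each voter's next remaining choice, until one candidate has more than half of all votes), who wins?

D

Round 1: A 10, B 0, C 15, D 11. B eliminated.
Round 2: A 10, C 15, D 11. A eliminated.
Round 3: C 15, D 21. D has a majority (≥19).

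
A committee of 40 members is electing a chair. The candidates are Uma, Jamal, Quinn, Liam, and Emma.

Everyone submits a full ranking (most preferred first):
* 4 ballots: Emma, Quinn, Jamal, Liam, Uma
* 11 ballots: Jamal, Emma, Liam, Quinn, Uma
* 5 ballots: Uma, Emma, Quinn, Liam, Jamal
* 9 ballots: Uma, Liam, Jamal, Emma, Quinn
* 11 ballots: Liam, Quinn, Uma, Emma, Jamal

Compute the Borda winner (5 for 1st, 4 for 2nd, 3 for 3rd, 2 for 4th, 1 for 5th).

Liam

Uma: 4×1 + 11×1 + 5×5 + 9×5 + 11×3 = 118
Jamal: 4×3 + 11×5 + 5×1 + 9×3 + 11×1 = 110
Quinn: 4×4 + 11×2 + 5×3 + 9×1 + 11×4 = 106
Liam: 4×2 + 11×3 + 5×2 + 9×4 + 11×5 = 142
Emma: 4×5 + 11×4 + 5×4 + 9×2 + 11×2 = 124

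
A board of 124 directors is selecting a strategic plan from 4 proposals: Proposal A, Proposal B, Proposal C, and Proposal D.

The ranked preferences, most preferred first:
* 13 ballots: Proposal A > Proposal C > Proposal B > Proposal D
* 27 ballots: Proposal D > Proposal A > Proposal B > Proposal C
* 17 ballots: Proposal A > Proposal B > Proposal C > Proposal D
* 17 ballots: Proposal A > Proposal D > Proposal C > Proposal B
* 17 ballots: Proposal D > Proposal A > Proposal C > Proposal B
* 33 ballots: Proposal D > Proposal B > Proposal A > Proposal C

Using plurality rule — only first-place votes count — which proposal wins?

First-place votes: Proposal A 47, Proposal B 0, Proposal C 0, Proposal D 77.

Proposal D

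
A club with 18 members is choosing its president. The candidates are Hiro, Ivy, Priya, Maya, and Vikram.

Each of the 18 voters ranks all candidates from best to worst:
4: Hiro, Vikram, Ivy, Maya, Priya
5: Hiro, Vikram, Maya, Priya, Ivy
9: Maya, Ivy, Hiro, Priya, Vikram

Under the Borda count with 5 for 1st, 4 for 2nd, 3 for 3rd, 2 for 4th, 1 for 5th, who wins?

Hiro

Hiro: 4×5 + 5×5 + 9×3 = 72
Ivy: 4×3 + 5×1 + 9×4 = 53
Priya: 4×1 + 5×2 + 9×2 = 32
Maya: 4×2 + 5×3 + 9×5 = 68
Vikram: 4×4 + 5×4 + 9×1 = 45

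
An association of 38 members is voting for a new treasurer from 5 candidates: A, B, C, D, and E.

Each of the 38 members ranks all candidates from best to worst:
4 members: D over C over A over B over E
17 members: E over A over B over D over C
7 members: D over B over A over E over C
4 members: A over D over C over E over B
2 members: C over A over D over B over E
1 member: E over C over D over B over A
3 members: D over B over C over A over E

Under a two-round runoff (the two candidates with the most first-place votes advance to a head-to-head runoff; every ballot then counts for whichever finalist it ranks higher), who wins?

Round 1 first-place votes: A 4, B 0, C 2, D 14, E 18. E and D advance.
Runoff: E is ranked above D on 18 ballots, D above E on 20.

D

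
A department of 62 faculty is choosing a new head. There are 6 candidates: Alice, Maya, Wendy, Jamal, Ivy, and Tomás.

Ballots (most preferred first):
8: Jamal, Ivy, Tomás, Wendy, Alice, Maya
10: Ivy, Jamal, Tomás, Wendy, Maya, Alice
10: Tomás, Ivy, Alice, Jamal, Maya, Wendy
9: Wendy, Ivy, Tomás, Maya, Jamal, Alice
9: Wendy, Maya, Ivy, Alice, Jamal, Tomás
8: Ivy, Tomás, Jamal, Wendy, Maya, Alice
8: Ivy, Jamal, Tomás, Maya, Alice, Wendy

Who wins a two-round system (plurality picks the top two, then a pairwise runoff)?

Round 1 first-place votes: Alice 0, Maya 0, Wendy 18, Jamal 8, Ivy 26, Tomás 10. Ivy and Wendy advance.
Runoff: Ivy is ranked above Wendy on 44 ballots, Wendy above Ivy on 18.

Ivy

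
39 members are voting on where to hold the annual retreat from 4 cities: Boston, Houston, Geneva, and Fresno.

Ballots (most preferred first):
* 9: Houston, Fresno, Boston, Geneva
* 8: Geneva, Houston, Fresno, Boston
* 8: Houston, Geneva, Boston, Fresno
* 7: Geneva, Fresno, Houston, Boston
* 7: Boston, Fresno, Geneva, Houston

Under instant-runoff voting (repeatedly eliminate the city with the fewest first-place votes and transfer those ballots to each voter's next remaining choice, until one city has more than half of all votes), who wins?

Geneva

Round 1: Boston 7, Houston 17, Geneva 15, Fresno 0. Fresno eliminated.
Round 2: Boston 7, Houston 17, Geneva 15. Boston eliminated.
Round 3: Houston 17, Geneva 22. Geneva has a majority (≥20).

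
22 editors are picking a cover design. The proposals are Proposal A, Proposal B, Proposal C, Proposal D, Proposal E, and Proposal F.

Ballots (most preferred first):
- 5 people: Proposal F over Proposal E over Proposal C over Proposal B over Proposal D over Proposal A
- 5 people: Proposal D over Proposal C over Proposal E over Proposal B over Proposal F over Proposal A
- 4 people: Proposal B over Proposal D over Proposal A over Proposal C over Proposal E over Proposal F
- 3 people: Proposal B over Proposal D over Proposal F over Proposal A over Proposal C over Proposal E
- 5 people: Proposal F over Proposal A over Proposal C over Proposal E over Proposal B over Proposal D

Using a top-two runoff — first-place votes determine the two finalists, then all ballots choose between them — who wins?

Round 1 first-place votes: Proposal A 0, Proposal B 7, Proposal C 0, Proposal D 5, Proposal E 0, Proposal F 10. Proposal F and Proposal B advance.
Runoff: Proposal F is ranked above Proposal B on 10 ballots, Proposal B above Proposal F on 12.

Proposal B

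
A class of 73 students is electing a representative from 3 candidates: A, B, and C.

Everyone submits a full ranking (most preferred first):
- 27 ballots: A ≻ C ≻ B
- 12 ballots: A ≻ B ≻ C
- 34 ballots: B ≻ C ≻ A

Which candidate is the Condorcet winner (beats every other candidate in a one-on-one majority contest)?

A

A vs B: 39–34
A vs C: 39–34
A beats every other candidate.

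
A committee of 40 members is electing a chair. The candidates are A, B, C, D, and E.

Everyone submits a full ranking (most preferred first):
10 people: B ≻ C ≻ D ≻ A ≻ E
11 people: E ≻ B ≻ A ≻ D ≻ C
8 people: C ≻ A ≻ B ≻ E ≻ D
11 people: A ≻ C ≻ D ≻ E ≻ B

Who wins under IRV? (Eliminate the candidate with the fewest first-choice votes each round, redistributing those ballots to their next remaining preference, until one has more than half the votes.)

Round 1: A 11, B 10, C 8, D 0, E 11. D eliminated.
Round 2: A 11, B 10, C 8, E 11. C eliminated.
Round 3: A 19, B 10, E 11. B eliminated.
Round 4: A 29, E 11. A has a majority (≥21).

A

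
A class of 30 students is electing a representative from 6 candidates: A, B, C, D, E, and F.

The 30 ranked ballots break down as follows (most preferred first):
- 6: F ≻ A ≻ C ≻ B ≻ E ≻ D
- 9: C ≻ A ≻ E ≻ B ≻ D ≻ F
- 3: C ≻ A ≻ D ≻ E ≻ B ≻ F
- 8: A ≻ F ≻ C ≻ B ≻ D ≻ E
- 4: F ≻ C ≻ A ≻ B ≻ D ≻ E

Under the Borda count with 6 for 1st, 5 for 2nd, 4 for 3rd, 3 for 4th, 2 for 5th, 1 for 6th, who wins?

A: 6×5 + 9×5 + 3×5 + 8×6 + 4×4 = 154
B: 6×3 + 9×3 + 3×2 + 8×3 + 4×3 = 87
C: 6×4 + 9×6 + 3×6 + 8×4 + 4×5 = 148
D: 6×1 + 9×2 + 3×4 + 8×2 + 4×2 = 60
E: 6×2 + 9×4 + 3×3 + 8×1 + 4×1 = 69
F: 6×6 + 9×1 + 3×1 + 8×5 + 4×6 = 112

A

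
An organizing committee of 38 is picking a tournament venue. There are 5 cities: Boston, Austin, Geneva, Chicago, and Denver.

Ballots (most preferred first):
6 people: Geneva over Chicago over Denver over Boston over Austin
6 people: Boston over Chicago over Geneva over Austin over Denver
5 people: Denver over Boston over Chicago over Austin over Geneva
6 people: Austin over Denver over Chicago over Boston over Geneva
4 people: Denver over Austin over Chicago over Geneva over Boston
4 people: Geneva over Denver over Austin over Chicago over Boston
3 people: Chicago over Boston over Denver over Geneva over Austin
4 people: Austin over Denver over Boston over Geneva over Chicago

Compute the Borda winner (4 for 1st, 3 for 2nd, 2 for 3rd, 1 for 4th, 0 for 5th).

Denver

Boston: 6×1 + 6×4 + 5×3 + 6×1 + 4×0 + 4×0 + 3×3 + 4×2 = 68
Austin: 6×0 + 6×1 + 5×1 + 6×4 + 4×3 + 4×2 + 3×0 + 4×4 = 71
Geneva: 6×4 + 6×2 + 5×0 + 6×0 + 4×1 + 4×4 + 3×1 + 4×1 = 63
Chicago: 6×3 + 6×3 + 5×2 + 6×2 + 4×2 + 4×1 + 3×4 + 4×0 = 82
Denver: 6×2 + 6×0 + 5×4 + 6×3 + 4×4 + 4×3 + 3×2 + 4×3 = 96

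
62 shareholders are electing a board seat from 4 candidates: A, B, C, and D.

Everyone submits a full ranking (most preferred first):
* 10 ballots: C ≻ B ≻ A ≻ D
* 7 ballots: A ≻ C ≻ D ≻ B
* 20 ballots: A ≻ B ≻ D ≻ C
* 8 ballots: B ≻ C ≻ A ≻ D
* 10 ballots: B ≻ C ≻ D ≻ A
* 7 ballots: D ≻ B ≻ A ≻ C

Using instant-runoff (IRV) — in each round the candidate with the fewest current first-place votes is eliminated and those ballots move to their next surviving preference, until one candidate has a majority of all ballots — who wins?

B

Round 1: A 27, B 18, C 10, D 7. D eliminated.
Round 2: A 27, B 25, C 10. C eliminated.
Round 3: A 27, B 35. B has a majority (≥32).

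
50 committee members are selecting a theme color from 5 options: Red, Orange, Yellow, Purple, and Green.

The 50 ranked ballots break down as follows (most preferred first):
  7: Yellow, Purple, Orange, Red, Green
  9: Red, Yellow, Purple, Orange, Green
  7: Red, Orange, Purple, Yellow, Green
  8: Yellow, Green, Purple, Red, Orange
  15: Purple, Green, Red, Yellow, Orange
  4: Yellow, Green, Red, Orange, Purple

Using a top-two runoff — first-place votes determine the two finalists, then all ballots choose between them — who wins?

Round 1 first-place votes: Red 16, Orange 0, Yellow 19, Purple 15, Green 0. Yellow and Red advance.
Runoff: Yellow is ranked above Red on 19 ballots, Red above Yellow on 31.

Red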